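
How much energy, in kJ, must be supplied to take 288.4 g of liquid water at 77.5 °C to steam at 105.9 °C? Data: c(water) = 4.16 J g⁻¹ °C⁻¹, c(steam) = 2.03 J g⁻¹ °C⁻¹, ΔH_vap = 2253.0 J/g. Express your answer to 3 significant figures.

q = 680 kJ

q1 (heat water 77.5→100.0 °C): 288.4 × 4.16 × 22.5 = 26994 J
q2 (vaporize at 100 °C): 288.4 × 2253.0 = 649765 J
q3 (heat steam 100.0→105.9 °C): 288.4 × 2.03 × 5.9 = 3454 J
Total: 26994 + 649765 + 3454 = 680213 J = 680 kJ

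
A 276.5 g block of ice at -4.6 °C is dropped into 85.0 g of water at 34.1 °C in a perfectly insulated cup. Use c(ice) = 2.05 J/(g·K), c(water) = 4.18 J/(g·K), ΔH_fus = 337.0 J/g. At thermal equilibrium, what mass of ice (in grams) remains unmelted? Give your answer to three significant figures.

m_ice remaining = 248 g

Heat to warm all ice to 0 °C: 276.5×2.05×4.6 = 2607.4 J
Heat released by water cooling to 0 °C: 85.0×4.18×34.1 = 12116 J
12116 J < 2607.4 + 276.5×337.0 = 95787.9 J, so not all ice melts; final T = 0 °C.
Heat left for melting: 12116 − 2607.4 = 9508.6 J
Mass melted = 9508.6 / 337.0 = 28.22 g
Ice remaining = 276.5 − 28.22 = 248.28 g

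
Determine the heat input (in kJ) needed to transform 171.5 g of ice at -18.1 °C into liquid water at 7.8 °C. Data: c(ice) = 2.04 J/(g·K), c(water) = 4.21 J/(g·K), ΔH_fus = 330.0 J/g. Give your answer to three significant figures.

q = 68.6 kJ

q1 (heat ice -18.1→0.0 °C): 171.5 × 2.04 × 18.1 = 6332 J
q2 (melt at 0 °C): 171.5 × 330.0 = 56595 J
q3 (heat water 0.0→7.8 °C): 171.5 × 4.21 × 7.8 = 5632 J
Total: 6332 + 56595 + 5632 = 68559 J = 68.6 kJ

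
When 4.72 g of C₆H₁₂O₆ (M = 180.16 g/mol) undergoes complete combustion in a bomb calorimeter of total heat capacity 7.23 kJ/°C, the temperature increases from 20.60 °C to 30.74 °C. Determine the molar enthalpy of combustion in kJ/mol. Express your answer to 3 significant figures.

ΔT = 30.74 − 20.60 = 10.14 °C
q_cal = C_cal × ΔT = 7.23 × 10.14 = 73.3122 kJ
n = 4.72 / 180.16 = 0.02620 mol
q_rxn = −q_cal = -73.3122 kJ
ΔH = -73.3122 / 0.02620 = -2798 kJ/mol

ΔH = -2800 kJ/mol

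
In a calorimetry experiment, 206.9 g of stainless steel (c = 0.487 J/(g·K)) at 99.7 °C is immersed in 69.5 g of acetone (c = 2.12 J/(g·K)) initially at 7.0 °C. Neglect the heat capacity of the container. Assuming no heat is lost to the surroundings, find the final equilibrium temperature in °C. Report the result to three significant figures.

Heat lost by stainless steel = heat gained by acetone.
(206.9)(0.487)(99.7 − T) = (69.5)(2.12)(T − 7.0)
100.7603 (99.7 − T) = 147.34 (T − 7.0)
10046 − 100.7603 T = 147.34 T − 1031.4
11077.4 = 248.1003 T
T = 44.649 °C

T_f = 44.6 °C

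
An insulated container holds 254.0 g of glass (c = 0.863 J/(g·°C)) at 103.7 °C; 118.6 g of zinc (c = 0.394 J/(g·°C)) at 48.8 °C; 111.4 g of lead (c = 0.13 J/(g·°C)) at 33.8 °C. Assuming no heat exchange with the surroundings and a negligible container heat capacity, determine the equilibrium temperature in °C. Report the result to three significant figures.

Σ mᵢcᵢ(T − Tᵢ) = 0  ⇒  T = Σ mᵢcᵢTᵢ / Σ mᵢcᵢ
Σ mᵢcᵢ = 254.0×0.863 + 118.6×0.394 + 111.4×0.13 = 280.4124
Σ mᵢcᵢTᵢ = 219.202×103.7 + 46.7284×48.8 + 14.482×33.8 = 25501
T = 25501 / 280.4124 = 90.94 °C

T_f = 90.9 °C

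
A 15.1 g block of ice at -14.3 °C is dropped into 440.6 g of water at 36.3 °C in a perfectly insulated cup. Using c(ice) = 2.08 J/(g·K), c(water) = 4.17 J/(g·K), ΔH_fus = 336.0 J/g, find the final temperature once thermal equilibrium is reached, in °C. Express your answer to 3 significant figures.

T_f = 32.2 °C

Heat to bring ice to 0 °C and melt it: q₁ = 15.1×2.08×14.3 + 15.1×336.0 = 5522.7 J
Heat the water can supply cooling to 0 °C: 440.6×4.17×36.3 = 66694.1 J > q₁, so all ice melts.
Energy balance: 440.6×4.17×(36.3 − T) = 5522.7 + 15.1×4.17×(T − 0)
1837.302(36.3 − T) = 5522.7 + 62.967 T
66694.1 − 5522.7 = 1900.269 T
T = 61171.4 / 1900.269 = 32.19 °C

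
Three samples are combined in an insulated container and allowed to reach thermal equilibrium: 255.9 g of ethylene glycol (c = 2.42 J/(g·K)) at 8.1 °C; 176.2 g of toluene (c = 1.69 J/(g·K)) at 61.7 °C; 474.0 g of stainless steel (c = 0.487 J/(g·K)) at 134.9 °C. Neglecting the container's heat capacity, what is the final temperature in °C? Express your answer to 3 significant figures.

Σ mᵢcᵢ(T − Tᵢ) = 0  ⇒  T = Σ mᵢcᵢTᵢ / Σ mᵢcᵢ
Σ mᵢcᵢ = 255.9×2.42 + 176.2×1.69 + 474.0×0.487 = 1147.894
Σ mᵢcᵢTᵢ = 619.278×8.1 + 297.778×61.7 + 230.838×134.9 = 54529
T = 54529 / 1147.894 = 47.50 °C

T_f = 47.5 °C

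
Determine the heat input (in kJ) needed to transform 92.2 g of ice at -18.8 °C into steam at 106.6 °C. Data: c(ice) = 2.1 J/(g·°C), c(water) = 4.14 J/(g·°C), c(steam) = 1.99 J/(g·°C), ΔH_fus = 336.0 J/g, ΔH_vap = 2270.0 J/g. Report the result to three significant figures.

q1 (heat ice -18.8→0.0 °C): 92.2 × 2.1 × 18.8 = 3640 J
q2 (melt at 0 °C): 92.2 × 336.0 = 30979 J
q3 (heat water 0.0→100.0 °C): 92.2 × 4.14 × 100.0 = 38171 J
q4 (vaporize at 100 °C): 92.2 × 2270.0 = 209294 J
q5 (heat steam 100.0→106.6 °C): 92.2 × 1.99 × 6.6 = 1211 J
Total: 3640 + 30979 + 38171 + 209294 + 1211 = 283295 J = 283 kJ

q = 283 kJ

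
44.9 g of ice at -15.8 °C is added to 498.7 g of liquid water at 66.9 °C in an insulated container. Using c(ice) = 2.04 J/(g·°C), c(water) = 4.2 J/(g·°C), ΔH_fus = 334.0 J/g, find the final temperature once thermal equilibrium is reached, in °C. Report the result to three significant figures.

Heat to bring ice to 0 °C and melt it: q₁ = 44.9×2.04×15.8 + 44.9×334.0 = 16444 J
Heat the water can supply cooling to 0 °C: 498.7×4.2×66.9 = 140125 J > q₁, so all ice melts.
Energy balance: 498.7×4.2×(66.9 − T) = 16444 + 44.9×4.2×(T − 0)
2094.54(66.9 − T) = 16444 + 188.58 T
140125 − 16444 = 2283.12 T
T = 123681 / 2283.12 = 54.17 °C

T_f = 54.2 °C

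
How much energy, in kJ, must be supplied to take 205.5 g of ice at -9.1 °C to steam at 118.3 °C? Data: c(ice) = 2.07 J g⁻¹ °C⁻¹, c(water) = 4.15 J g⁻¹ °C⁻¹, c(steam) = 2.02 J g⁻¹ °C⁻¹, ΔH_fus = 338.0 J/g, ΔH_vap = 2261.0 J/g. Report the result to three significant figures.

q1 (heat ice -9.1→0.0 °C): 205.5 × 2.07 × 9.1 = 3871 J
q2 (melt at 0 °C): 205.5 × 338.0 = 69459 J
q3 (heat water 0.0→100.0 °C): 205.5 × 4.15 × 100.0 = 85283 J
q4 (vaporize at 100 °C): 205.5 × 2261.0 = 464636 J
q5 (heat steam 100.0→118.3 °C): 205.5 × 2.02 × 18.3 = 7597 J
Total: 3871 + 69459 + 85283 + 464636 + 7597 = 630846 J = 631 kJ

q = 631 kJ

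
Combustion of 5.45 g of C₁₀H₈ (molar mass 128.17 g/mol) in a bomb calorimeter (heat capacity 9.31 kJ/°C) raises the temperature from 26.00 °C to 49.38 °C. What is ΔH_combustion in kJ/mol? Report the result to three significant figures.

ΔH = -5120 kJ/mol

ΔT = 49.38 − 26.00 = 23.38 °C
q_cal = C_cal × ΔT = 9.31 × 23.38 = 217.6678 kJ
n = 5.45 / 128.17 = 0.04252 mol
q_rxn = −q_cal = -217.6678 kJ
ΔH = -217.6678 / 0.04252 = -5119 kJ/mol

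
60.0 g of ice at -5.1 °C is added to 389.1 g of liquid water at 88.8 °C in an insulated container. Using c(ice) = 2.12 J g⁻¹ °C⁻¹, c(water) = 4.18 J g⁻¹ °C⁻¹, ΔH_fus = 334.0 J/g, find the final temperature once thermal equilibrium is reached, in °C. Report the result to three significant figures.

Heat to bring ice to 0 °C and melt it: q₁ = 60.0×2.12×5.1 + 60.0×334.0 = 20689 J
Heat the water can supply cooling to 0 °C: 389.1×4.18×88.8 = 144428 J > q₁, so all ice melts.
Energy balance: 389.1×4.18×(88.8 − T) = 20689 + 60.0×4.18×(T − 0)
1626.438(88.8 − T) = 20689 + 250.8 T
144428 − 20689 = 1877.238 T
T = 123739 / 1877.238 = 65.92 °C

T_f = 65.9 °C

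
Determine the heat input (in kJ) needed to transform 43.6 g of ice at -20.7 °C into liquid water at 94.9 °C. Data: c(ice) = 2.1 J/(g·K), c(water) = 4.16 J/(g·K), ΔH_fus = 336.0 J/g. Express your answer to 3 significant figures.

q = 33.8 kJ

q1 (heat ice -20.7→0.0 °C): 43.6 × 2.1 × 20.7 = 1895 J
q2 (melt at 0 °C): 43.6 × 336.0 = 14650 J
q3 (heat water 0.0→94.9 °C): 43.6 × 4.16 × 94.9 = 17213 J
Total: 1895 + 14650 + 17213 = 33758 J = 33.8 kJ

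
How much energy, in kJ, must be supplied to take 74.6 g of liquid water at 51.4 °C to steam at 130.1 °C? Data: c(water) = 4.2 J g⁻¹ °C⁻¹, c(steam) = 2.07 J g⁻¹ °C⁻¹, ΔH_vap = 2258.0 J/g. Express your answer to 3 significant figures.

q = 188 kJ

q1 (heat water 51.4→100.0 °C): 74.6 × 4.2 × 48.6 = 15227 J
q2 (vaporize at 100 °C): 74.6 × 2258.0 = 168447 J
q3 (heat steam 100.0→130.1 °C): 74.6 × 2.07 × 30.1 = 4648 J
Total: 15227 + 168447 + 4648 = 188322 J = 188 kJ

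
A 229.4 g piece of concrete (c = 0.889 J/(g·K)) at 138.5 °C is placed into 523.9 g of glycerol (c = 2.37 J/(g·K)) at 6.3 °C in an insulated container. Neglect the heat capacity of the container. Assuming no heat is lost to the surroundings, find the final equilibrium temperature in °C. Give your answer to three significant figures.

Heat lost by concrete = heat gained by glycerol.
(229.4)(0.889)(138.5 − T) = (523.9)(2.37)(T − 6.3)
203.9366 (138.5 − T) = 1241.643 (T − 6.3)
28245 − 203.9366 T = 1241.643 T − 7822.4
36067.4 = 1445.5796 T
T = 24.95 °C

T_f = 25.0 °C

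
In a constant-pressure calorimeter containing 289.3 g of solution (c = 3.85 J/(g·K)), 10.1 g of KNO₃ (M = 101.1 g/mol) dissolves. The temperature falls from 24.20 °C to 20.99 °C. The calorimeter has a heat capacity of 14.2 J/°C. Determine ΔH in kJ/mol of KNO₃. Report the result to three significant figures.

ΔH = 36.2 kJ/mol

|ΔT| = |20.99 − 24.20| = 3.21 °C
|q_surr| = (289.3 × 3.85 + 14.2) × 3.21 = 1128.005 × 3.21 = 3621 J
n(KNO₃) = 10.1 / 101.1 = 0.09990 mol
Temperature fell, so q_rxn = +|q_surr| = 3.621 kJ
ΔH = q_rxn / n = 36.246 kJ/mol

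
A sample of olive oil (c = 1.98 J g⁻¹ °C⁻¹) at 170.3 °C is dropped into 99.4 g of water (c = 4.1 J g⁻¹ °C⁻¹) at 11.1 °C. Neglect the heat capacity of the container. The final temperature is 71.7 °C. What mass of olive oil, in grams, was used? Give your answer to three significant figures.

m = 127 g

q_gained = (99.4 × 4.1) × (71.7 − 11.1) = 24700 J
q_lost = m × 1.98 × (170.3 − 71.7) = 195.228 m
m = 24700 / 195.228 = 127 g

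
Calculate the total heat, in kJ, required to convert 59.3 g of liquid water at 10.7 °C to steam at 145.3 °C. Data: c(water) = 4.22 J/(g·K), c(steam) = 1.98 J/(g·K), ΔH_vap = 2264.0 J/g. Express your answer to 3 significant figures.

q1 (heat water 10.7→100.0 °C): 59.3 × 4.22 × 89.3 = 22347 J
q2 (vaporize at 100 °C): 59.3 × 2264.0 = 134255 J
q3 (heat steam 100.0→145.3 °C): 59.3 × 1.98 × 45.3 = 5319 J
Total: 22347 + 134255 + 5319 = 161921 J = 162 kJ

q = 162 kJ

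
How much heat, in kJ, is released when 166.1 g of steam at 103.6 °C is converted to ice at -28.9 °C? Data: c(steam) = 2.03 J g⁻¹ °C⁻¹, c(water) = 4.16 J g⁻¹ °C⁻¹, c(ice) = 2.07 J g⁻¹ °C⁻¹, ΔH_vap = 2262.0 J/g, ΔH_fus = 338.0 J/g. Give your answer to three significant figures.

q1 (cool steam 103.6→100 °C): 166.1 × 2.03 × 3.6 = 1214 J
q2 (condense at 100 °C): 166.1 × 2262.0 = 375718 J
q3 (cool water 100→0 °C): 166.1 × 4.16 × 100.0 = 69098 J
q4 (freeze at 0 °C): 166.1 × 338.0 = 56142 J
q5 (cool ice 0→-28.9 °C): 166.1 × 2.07 × 28.9 = 9937 J
Total: 1214 + 375718 + 69098 + 56142 + 9937 = 512109 J = 512 kJ

q = 512 kJ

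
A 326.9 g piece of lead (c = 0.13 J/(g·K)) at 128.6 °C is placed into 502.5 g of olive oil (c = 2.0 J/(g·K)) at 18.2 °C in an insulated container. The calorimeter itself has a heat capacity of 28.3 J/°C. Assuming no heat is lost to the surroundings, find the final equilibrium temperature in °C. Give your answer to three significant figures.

T_f = 22.6 °C

Heat lost by lead = heat gained by olive oil + calorimeter.
(326.9)(0.13)(128.6 − T) = [(502.5)(2.0) + 28.3](T − 18.2)
42.497 (128.6 − T) = 1033.3 (T − 18.2)
5465.1 − 42.497 T = 1033.3 T − 18806
24271.1 = 1075.797 T
T = 22.56 °C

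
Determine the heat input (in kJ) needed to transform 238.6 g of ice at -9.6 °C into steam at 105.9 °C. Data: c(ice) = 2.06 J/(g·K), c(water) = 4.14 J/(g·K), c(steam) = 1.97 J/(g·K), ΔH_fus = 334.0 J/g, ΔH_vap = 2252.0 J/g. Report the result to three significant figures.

q = 723 kJ

q1 (heat ice -9.6→0.0 °C): 238.6 × 2.06 × 9.6 = 4719 J
q2 (melt at 0 °C): 238.6 × 334.0 = 79692 J
q3 (heat water 0.0→100.0 °C): 238.6 × 4.14 × 100.0 = 98780 J
q4 (vaporize at 100 °C): 238.6 × 2252.0 = 537327 J
q5 (heat steam 100.0→105.9 °C): 238.6 × 1.97 × 5.9 = 2773 J
Total: 4719 + 79692 + 98780 + 537327 + 2773 = 723291 J = 723 kJ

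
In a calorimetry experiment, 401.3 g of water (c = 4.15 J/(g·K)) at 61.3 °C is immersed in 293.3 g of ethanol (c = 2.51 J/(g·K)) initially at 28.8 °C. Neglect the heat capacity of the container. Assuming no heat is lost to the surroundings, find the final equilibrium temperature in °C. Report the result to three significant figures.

Heat lost by water = heat gained by ethanol.
(401.3)(4.15)(61.3 − T) = (293.3)(2.51)(T − 28.8)
1665.395 (61.3 − T) = 736.183 (T − 28.8)
102090 − 1665.395 T = 736.183 T − 21202
123292 = 2401.578 T
T = 51.34 °C

T_f = 51.3 °C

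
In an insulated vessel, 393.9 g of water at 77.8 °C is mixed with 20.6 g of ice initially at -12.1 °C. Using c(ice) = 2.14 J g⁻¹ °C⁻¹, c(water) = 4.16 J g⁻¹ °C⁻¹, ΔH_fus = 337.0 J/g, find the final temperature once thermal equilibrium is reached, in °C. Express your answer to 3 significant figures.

Heat to bring ice to 0 °C and melt it: q₁ = 20.6×2.14×12.1 + 20.6×337.0 = 7475.6 J
Heat the water can supply cooling to 0 °C: 393.9×4.16×77.8 = 127485 J > q₁, so all ice melts.
Energy balance: 393.9×4.16×(77.8 − T) = 7475.6 + 20.6×4.16×(T − 0)
1638.624(77.8 − T) = 7475.6 + 85.696 T
127485 − 7475.6 = 1724.320 T
T = 120009.4 / 1724.320 = 69.60 °C

T_f = 69.6 °C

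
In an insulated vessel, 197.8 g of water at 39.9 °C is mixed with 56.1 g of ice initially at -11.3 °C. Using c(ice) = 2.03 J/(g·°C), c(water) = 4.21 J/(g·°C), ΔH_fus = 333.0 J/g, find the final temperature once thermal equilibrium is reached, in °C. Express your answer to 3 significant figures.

T_f = 12.4 °C

Heat to bring ice to 0 °C and melt it: q₁ = 56.1×2.03×11.3 + 56.1×333.0 = 19968 J
Heat the water can supply cooling to 0 °C: 197.8×4.21×39.9 = 33226.2 J > q₁, so all ice melts.
Energy balance: 197.8×4.21×(39.9 − T) = 19968 + 56.1×4.21×(T − 0)
832.738(39.9 − T) = 19968 + 236.181 T
33226.2 − 19968 = 1068.919 T
T = 13258.2 / 1068.919 = 12.40 °C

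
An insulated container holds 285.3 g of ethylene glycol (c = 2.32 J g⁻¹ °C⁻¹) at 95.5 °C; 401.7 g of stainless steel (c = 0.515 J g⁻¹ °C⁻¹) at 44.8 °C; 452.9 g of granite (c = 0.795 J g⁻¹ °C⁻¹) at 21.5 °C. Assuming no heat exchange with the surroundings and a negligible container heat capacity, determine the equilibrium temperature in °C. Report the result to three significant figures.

Σ mᵢcᵢ(T − Tᵢ) = 0  ⇒  T = Σ mᵢcᵢTᵢ / Σ mᵢcᵢ
Σ mᵢcᵢ = 285.3×2.32 + 401.7×0.515 + 452.9×0.795 = 1228.8270
Σ mᵢcᵢTᵢ = 661.896×95.5 + 206.8755×44.8 + 360.0555×21.5 = 80220
T = 80220 / 1228.8270 = 65.28 °C

T_f = 65.3 °C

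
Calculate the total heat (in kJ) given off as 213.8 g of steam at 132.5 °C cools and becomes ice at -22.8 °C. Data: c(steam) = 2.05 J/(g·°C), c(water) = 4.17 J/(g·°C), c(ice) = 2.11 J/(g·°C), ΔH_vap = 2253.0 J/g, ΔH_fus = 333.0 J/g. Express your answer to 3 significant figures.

q1 (cool steam 132.5→100 °C): 213.8 × 2.05 × 32.5 = 14244 J
q2 (condense at 100 °C): 213.8 × 2253.0 = 481691 J
q3 (cool water 100→0 °C): 213.8 × 4.17 × 100.0 = 89155 J
q4 (freeze at 0 °C): 213.8 × 333.0 = 71195 J
q5 (cool ice 0→-22.8 °C): 213.8 × 2.11 × 22.8 = 10285 J
Total: 14244 + 481691 + 89155 + 71195 + 10285 = 666570 J = 667 kJ

q = 667 kJ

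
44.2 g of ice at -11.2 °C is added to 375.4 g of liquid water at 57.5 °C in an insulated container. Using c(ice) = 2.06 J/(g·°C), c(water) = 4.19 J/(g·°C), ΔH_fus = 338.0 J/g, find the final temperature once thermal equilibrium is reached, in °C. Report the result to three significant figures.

Heat to bring ice to 0 °C and melt it: q₁ = 44.2×2.06×11.2 + 44.2×338.0 = 15959 J
Heat the water can supply cooling to 0 °C: 375.4×4.19×57.5 = 90443.2 J > q₁, so all ice melts.
Energy balance: 375.4×4.19×(57.5 − T) = 15959 + 44.2×4.19×(T − 0)
1572.926(57.5 − T) = 15959 + 185.198 T
90443.2 − 15959 = 1758.124 T
T = 74484.2 / 1758.124 = 42.37 °C

T_f = 42.4 °C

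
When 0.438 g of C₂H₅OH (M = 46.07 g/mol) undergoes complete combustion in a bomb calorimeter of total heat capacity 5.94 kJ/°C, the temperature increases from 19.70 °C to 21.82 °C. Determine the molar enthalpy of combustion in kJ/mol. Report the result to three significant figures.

ΔT = 21.82 − 19.70 = 2.12 °C
q_cal = C_cal × ΔT = 5.94 × 2.12 = 12.5928 kJ
n = 0.438 / 46.07 = 0.009507 mol
q_rxn = −q_cal = -12.5928 kJ
ΔH = -12.5928 / 0.009507 = -1324.6 kJ/mol

ΔH = -1320 kJ/mol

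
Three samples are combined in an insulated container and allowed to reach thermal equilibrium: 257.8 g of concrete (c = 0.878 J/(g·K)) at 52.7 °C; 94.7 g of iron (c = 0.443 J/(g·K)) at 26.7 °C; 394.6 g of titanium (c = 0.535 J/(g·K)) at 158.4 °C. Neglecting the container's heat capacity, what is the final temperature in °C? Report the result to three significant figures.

Σ mᵢcᵢ(T − Tᵢ) = 0  ⇒  T = Σ mᵢcᵢTᵢ / Σ mᵢcᵢ
Σ mᵢcᵢ = 257.8×0.878 + 94.7×0.443 + 394.6×0.535 = 479.4115
Σ mᵢcᵢTᵢ = 226.3484×52.7 + 41.9521×26.7 + 211.111×158.4 = 46489
T = 46489 / 479.4115 = 96.97 °C

T_f = 97.0 °C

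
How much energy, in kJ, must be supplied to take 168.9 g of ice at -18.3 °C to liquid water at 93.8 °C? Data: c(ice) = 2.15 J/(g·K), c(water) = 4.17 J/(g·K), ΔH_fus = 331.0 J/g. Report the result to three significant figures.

q1 (heat ice -18.3→0.0 °C): 168.9 × 2.15 × 18.3 = 6645 J
q2 (melt at 0 °C): 168.9 × 331.0 = 55906 J
q3 (heat water 0.0→93.8 °C): 168.9 × 4.17 × 93.8 = 66065 J
Total: 6645 + 55906 + 66065 = 128616 J = 129 kJ

q = 129 kJ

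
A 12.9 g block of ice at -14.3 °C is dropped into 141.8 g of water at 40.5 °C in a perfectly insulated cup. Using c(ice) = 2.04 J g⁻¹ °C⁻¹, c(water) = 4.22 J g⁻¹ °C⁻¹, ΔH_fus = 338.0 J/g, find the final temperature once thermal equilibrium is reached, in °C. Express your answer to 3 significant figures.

Heat to bring ice to 0 °C and melt it: q₁ = 12.9×2.04×14.3 + 12.9×338.0 = 4736.5 J
Heat the water can supply cooling to 0 °C: 141.8×4.22×40.5 = 24235.0 J > q₁, so all ice melts.
Energy balance: 141.8×4.22×(40.5 − T) = 4736.5 + 12.9×4.22×(T − 0)
598.396(40.5 − T) = 4736.5 + 54.438 T
24235.0 − 4736.5 = 652.834 T
T = 19498.5 / 652.834 = 29.87 °C

T_f = 29.9 °C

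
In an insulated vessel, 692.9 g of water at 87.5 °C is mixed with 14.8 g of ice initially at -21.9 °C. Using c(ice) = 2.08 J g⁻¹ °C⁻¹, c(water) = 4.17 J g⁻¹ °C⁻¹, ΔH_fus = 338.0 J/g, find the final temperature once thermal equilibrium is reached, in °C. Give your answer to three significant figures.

T_f = 83.7 °C

Heat to bring ice to 0 °C and melt it: q₁ = 14.8×2.08×21.9 + 14.8×338.0 = 5676.6 J
Heat the water can supply cooling to 0 °C: 692.9×4.17×87.5 = 252822 J > q₁, so all ice melts.
Energy balance: 692.9×4.17×(87.5 − T) = 5676.6 + 14.8×4.17×(T − 0)
2889.393(87.5 − T) = 5676.6 + 61.716 T
252822 − 5676.6 = 2951.109 T
T = 247145.4 / 2951.109 = 83.747 °C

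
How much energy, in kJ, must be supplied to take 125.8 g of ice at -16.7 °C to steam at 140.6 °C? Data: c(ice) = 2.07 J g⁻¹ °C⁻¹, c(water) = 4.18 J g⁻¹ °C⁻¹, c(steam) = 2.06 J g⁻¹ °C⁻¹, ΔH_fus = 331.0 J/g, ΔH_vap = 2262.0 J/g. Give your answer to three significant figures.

q1 (heat ice -16.7→0.0 °C): 125.8 × 2.07 × 16.7 = 4349 J
q2 (melt at 0 °C): 125.8 × 331.0 = 41640 J
q3 (heat water 0.0→100.0 °C): 125.8 × 4.18 × 100.0 = 52584 J
q4 (vaporize at 100 °C): 125.8 × 2262.0 = 284560 J
q5 (heat steam 100.0→140.6 °C): 125.8 × 2.06 × 40.6 = 10521 J
Total: 4349 + 41640 + 52584 + 284560 + 10521 = 393654 J = 394 kJ

q = 394 kJ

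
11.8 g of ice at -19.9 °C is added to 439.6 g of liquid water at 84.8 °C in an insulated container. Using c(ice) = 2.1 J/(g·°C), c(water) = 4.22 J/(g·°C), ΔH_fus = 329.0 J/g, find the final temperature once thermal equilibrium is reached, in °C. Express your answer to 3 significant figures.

T_f = 80.3 °C

Heat to bring ice to 0 °C and melt it: q₁ = 11.8×2.1×19.9 + 11.8×329.0 = 4375.3 J
Heat the water can supply cooling to 0 °C: 439.6×4.22×84.8 = 157313 J > q₁, so all ice melts.
Energy balance: 439.6×4.22×(84.8 − T) = 4375.3 + 11.8×4.22×(T − 0)
1855.112(84.8 − T) = 4375.3 + 49.796 T
157313 − 4375.3 = 1904.908 T
T = 152937.7 / 1904.908 = 80.29 °C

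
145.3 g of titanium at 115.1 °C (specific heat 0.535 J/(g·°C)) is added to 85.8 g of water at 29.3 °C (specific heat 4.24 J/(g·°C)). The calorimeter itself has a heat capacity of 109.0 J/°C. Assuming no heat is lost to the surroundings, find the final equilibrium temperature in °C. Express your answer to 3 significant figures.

T_f = 41.4 °C

Heat lost by titanium = heat gained by water + calorimeter.
(145.3)(0.535)(115.1 − T) = [(85.8)(4.24) + 109.0](T − 29.3)
77.7355 (115.1 − T) = 472.792 (T − 29.3)
8947.4 − 77.7355 T = 472.792 T − 13853
22800.4 = 550.5275 T
T = 41.42 °C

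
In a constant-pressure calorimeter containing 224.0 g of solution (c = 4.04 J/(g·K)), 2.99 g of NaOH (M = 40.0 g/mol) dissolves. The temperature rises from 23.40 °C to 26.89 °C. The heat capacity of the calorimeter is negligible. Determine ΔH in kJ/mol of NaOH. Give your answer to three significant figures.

ΔH = -42.3 kJ/mol

|ΔT| = |26.89 − 23.40| = 3.49 °C
|q_surr| = (224.0 × 4.04) × 3.49 = 904.96 × 3.49 = 3158.3 J
n(NaOH) = 2.99 / 40.0 = 0.074750 mol
Temperature rose, so q_rxn = −|q_surr| = -3.1583 kJ
ΔH = q_rxn / n = -42.25 kJ/mol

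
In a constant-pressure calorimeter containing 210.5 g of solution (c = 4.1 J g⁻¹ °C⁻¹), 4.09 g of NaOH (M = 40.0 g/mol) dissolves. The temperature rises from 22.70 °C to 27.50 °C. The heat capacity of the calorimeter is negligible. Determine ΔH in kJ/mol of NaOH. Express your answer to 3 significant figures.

|ΔT| = |27.50 − 22.70| = 4.80 °C
|q_surr| = (210.5 × 4.1) × 4.80 = 863.05 × 4.80 = 4143 J
n(NaOH) = 4.09 / 40.0 = 0.1023 mol
Temperature rose, so q_rxn = −|q_surr| = -4.143 kJ
ΔH = q_rxn / n = -40.50 kJ/mol

ΔH = -40.5 kJ/mol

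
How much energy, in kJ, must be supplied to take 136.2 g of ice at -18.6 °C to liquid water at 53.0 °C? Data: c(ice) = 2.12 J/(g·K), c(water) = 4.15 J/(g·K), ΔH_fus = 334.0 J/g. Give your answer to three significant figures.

q1 (heat ice -18.6→0.0 °C): 136.2 × 2.12 × 18.6 = 5371 J
q2 (melt at 0 °C): 136.2 × 334.0 = 45491 J
q3 (heat water 0.0→53.0 °C): 136.2 × 4.15 × 53.0 = 29957 J
Total: 5371 + 45491 + 29957 = 80819 J = 80.8 kJ

q = 80.8 kJ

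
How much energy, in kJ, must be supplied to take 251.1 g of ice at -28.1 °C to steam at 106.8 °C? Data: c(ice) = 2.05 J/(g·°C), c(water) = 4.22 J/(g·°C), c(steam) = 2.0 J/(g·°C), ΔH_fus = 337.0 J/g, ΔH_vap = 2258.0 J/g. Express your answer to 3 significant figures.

q1 (heat ice -28.1→0.0 °C): 251.1 × 2.05 × 28.1 = 14465 J
q2 (melt at 0 °C): 251.1 × 337.0 = 84621 J
q3 (heat water 0.0→100.0 °C): 251.1 × 4.22 × 100.0 = 105964 J
q4 (vaporize at 100 °C): 251.1 × 2258.0 = 566984 J
q5 (heat steam 100.0→106.8 °C): 251.1 × 2.0 × 6.8 = 3415 J
Total: 14465 + 84621 + 105964 + 566984 + 3415 = 775449 J = 775 kJ

q = 775 kJ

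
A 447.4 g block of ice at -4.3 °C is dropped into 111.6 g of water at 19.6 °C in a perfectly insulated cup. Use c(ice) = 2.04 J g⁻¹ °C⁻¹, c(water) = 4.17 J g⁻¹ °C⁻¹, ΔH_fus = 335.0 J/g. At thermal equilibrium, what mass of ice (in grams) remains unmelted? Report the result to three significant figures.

m_ice remaining = 432 g

Heat to warm all ice to 0 °C: 447.4×2.04×4.3 = 3924.6 J
Heat released by water cooling to 0 °C: 111.6×4.17×19.6 = 9121.3 J
9121.3 J < 3924.6 + 447.4×335.0 = 153803.6 J, so not all ice melts; final T = 0 °C.
Heat left for melting: 9121.3 − 3924.6 = 5196.7 J
Mass melted = 5196.7 / 335.0 = 15.51 g
Ice remaining = 447.4 − 15.51 = 431.89 g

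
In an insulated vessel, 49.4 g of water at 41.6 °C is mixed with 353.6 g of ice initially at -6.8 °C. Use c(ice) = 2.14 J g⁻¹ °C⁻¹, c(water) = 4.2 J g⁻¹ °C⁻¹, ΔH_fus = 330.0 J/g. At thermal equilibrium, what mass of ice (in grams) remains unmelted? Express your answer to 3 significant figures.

Heat to warm all ice to 0 °C: 353.6×2.14×6.8 = 5145.6 J
Heat released by water cooling to 0 °C: 49.4×4.2×41.6 = 8631.2 J
8631.2 J < 5145.6 + 353.6×330.0 = 121833.6 J, so not all ice melts; final T = 0 °C.
Heat left for melting: 8631.2 − 5145.6 = 3485.6 J
Mass melted = 3485.6 / 330.0 = 10.56 g
Ice remaining = 353.6 − 10.56 = 343.04 g

m_ice remaining = 343 g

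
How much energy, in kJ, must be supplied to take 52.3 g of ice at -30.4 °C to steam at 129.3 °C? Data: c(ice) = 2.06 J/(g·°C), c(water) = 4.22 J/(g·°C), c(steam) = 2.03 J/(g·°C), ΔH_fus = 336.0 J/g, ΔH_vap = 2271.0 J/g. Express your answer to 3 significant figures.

q1 (heat ice -30.4→0.0 °C): 52.3 × 2.06 × 30.4 = 3275 J
q2 (melt at 0 °C): 52.3 × 336.0 = 17573 J
q3 (heat water 0.0→100.0 °C): 52.3 × 4.22 × 100.0 = 22071 J
q4 (vaporize at 100 °C): 52.3 × 2271.0 = 118773 J
q5 (heat steam 100.0→129.3 °C): 52.3 × 2.03 × 29.3 = 3111 J
Total: 3275 + 17573 + 22071 + 118773 + 3111 = 164803 J = 165 kJ

q = 165 kJ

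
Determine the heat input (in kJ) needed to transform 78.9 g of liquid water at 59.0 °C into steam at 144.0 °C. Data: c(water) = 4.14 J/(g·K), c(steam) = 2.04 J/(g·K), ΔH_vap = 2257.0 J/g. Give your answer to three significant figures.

q = 199 kJ

q1 (heat water 59.0→100.0 °C): 78.9 × 4.14 × 41.0 = 13392 J
q2 (vaporize at 100 °C): 78.9 × 2257.0 = 178077 J
q3 (heat steam 100.0→144.0 °C): 78.9 × 2.04 × 44.0 = 7082 J
Total: 13392 + 178077 + 7082 = 198551 J = 199 kJ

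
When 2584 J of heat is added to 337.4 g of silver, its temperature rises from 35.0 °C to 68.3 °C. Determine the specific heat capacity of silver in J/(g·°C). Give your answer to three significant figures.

c = 0.230 J/(g·°C)

c = q / (m ΔT) = 2584 / (337.4 × 33.3)
c = 2584 / 11235.42 = 0.230 J/(g·°C)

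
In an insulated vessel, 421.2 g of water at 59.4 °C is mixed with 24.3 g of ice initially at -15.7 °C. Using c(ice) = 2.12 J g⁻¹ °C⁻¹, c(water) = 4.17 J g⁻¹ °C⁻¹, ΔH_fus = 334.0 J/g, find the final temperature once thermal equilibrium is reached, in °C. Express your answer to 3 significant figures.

Heat to bring ice to 0 °C and melt it: q₁ = 24.3×2.12×15.7 + 24.3×334.0 = 8925.0 J
Heat the water can supply cooling to 0 °C: 421.2×4.17×59.4 = 104330 J > q₁, so all ice melts.
Energy balance: 421.2×4.17×(59.4 − T) = 8925.0 + 24.3×4.17×(T − 0)
1756.404(59.4 − T) = 8925.0 + 101.331 T
104330 − 8925.0 = 1857.735 T
T = 95405.0 / 1857.735 = 51.36 °C

T_f = 51.4 °C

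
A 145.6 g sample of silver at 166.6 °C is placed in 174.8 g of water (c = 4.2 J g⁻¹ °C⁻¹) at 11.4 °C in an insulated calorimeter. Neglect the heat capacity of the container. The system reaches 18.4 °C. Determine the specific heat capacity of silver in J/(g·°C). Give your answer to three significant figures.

q_gained = (174.8 × 4.2) × (18.4 − 11.4) = 5139 J
q_lost = 145.6 × c × (166.6 − 18.4) = 21577.92 c
Set equal: c = 5139 / 21577.92 = 0.238 J/(g·°C)

c = 0.238 J/(g·°C)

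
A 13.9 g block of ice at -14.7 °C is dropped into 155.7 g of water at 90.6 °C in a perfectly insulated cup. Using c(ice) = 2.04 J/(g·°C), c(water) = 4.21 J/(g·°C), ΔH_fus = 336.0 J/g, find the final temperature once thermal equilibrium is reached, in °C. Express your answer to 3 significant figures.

T_f = 76.0 °C

Heat to bring ice to 0 °C and melt it: q₁ = 13.9×2.04×14.7 + 13.9×336.0 = 5087.2 J
Heat the water can supply cooling to 0 °C: 155.7×4.21×90.6 = 59388.0 J > q₁, so all ice melts.
Energy balance: 155.7×4.21×(90.6 − T) = 5087.2 + 13.9×4.21×(T − 0)
655.497(90.6 − T) = 5087.2 + 58.519 T
59388.0 − 5087.2 = 714.016 T
T = 54300.8 / 714.016 = 76.0498 °C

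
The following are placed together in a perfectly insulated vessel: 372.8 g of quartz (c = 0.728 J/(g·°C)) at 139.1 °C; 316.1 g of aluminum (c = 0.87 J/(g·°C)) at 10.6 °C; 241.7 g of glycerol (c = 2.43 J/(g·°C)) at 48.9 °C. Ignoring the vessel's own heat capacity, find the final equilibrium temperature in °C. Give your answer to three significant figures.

Σ mᵢcᵢ(T − Tᵢ) = 0  ⇒  T = Σ mᵢcᵢTᵢ / Σ mᵢcᵢ
Σ mᵢcᵢ = 372.8×0.728 + 316.1×0.87 + 241.7×2.43 = 1133.7364
Σ mᵢcᵢTᵢ = 271.3984×139.1 + 275.007×10.6 + 587.331×48.9 = 69387
T = 69387 / 1133.7364 = 61.20 °C

T_f = 61.2 °C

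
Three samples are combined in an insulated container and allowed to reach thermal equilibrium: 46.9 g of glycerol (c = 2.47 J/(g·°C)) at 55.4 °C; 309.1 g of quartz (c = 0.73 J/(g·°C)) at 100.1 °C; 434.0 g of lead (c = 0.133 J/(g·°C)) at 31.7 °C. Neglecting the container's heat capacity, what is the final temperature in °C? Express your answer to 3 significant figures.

T_f = 77.2 °C

Σ mᵢcᵢ(T − Tᵢ) = 0  ⇒  T = Σ mᵢcᵢTᵢ / Σ mᵢcᵢ
Σ mᵢcᵢ = 46.9×2.47 + 309.1×0.73 + 434.0×0.133 = 399.208
Σ mᵢcᵢTᵢ = 115.843×55.4 + 225.643×100.1 + 57.722×31.7 = 30834
T = 30834 / 399.208 = 77.24 °C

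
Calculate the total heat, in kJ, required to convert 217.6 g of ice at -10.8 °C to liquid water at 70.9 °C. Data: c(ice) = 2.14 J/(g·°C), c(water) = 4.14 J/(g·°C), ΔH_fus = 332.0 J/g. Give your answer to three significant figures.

q1 (heat ice -10.8→0.0 °C): 217.6 × 2.14 × 10.8 = 5029 J
q2 (melt at 0 °C): 217.6 × 332.0 = 72243 J
q3 (heat water 0.0→70.9 °C): 217.6 × 4.14 × 70.9 = 63871 J
Total: 5029 + 72243 + 63871 = 141143 J = 141 kJ

q = 141 kJ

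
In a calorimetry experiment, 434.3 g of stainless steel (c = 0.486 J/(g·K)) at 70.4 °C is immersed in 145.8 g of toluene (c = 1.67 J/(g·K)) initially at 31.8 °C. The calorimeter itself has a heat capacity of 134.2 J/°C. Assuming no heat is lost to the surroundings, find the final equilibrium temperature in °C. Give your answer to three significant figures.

T_f = 45.6 °C

Heat lost by stainless steel = heat gained by toluene + calorimeter.
(434.3)(0.486)(70.4 − T) = [(145.8)(1.67) + 134.2](T − 31.8)
211.0698 (70.4 − T) = 377.686 (T − 31.8)
14859 − 211.0698 T = 377.686 T − 12010
26869 = 588.7558 T
T = 45.64 °C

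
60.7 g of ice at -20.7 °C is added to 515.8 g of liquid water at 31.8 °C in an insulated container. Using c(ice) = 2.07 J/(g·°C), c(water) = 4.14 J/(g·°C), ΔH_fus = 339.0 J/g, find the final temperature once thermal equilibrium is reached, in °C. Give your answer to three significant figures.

T_f = 18.7 °C

Heat to bring ice to 0 °C and melt it: q₁ = 60.7×2.07×20.7 + 60.7×339.0 = 23178 J
Heat the water can supply cooling to 0 °C: 515.8×4.14×31.8 = 67906.1 J > q₁, so all ice melts.
Energy balance: 515.8×4.14×(31.8 − T) = 23178 + 60.7×4.14×(T − 0)
2135.412(31.8 − T) = 23178 + 251.298 T
67906.1 − 23178 = 2386.710 T
T = 44728.1 / 2386.710 = 18.74 °C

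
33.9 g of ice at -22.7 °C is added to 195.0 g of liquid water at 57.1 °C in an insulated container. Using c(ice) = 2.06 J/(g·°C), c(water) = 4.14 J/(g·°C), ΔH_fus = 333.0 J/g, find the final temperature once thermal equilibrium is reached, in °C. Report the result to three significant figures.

Heat to bring ice to 0 °C and melt it: q₁ = 33.9×2.06×22.7 + 33.9×333.0 = 12874 J
Heat the water can supply cooling to 0 °C: 195.0×4.14×57.1 = 46096.8 J > q₁, so all ice melts.
Energy balance: 195.0×4.14×(57.1 − T) = 12874 + 33.9×4.14×(T − 0)
807.3(57.1 − T) = 12874 + 140.346 T
46096.8 − 12874 = 947.646 T
T = 33222.8 / 947.646 = 35.06 °C

T_f = 35.1 °C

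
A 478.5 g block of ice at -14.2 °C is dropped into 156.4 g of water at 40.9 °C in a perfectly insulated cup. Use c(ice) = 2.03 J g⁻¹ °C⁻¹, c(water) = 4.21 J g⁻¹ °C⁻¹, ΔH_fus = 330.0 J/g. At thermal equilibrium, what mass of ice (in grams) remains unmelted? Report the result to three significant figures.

Heat to warm all ice to 0 °C: 478.5×2.03×14.2 = 13793 J
Heat released by water cooling to 0 °C: 156.4×4.21×40.9 = 26930 J
26930 J < 13793 + 478.5×330.0 = 171698 J, so not all ice melts; final T = 0 °C.
Heat left for melting: 26930 − 13793 = 13137 J
Mass melted = 13137 / 330.0 = 39.81 g
Ice remaining = 478.5 − 39.81 = 438.69 g

m_ice remaining = 439 g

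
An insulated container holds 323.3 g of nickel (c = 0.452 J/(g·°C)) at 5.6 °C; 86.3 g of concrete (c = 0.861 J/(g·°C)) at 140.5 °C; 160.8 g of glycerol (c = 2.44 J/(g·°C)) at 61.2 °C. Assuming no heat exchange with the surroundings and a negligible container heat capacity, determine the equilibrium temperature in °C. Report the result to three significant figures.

Σ mᵢcᵢ(T − Tᵢ) = 0  ⇒  T = Σ mᵢcᵢTᵢ / Σ mᵢcᵢ
Σ mᵢcᵢ = 323.3×0.452 + 86.3×0.861 + 160.8×2.44 = 612.7879
Σ mᵢcᵢTᵢ = 146.1316×5.6 + 74.3043×140.5 + 392.352×61.2 = 35270
T = 35270 / 612.7879 = 57.56 °C

T_f = 57.6 °C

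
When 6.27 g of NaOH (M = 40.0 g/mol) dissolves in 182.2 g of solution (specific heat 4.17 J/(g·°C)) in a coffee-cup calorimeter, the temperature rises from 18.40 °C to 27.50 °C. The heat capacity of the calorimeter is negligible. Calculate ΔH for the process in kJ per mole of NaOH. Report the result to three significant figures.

|ΔT| = |27.50 − 18.40| = 9.10 °C
|q_surr| = (182.2 × 4.17) × 9.10 = 759.774 × 9.10 = 6914 J
n(NaOH) = 6.27 / 40.0 = 0.1568 mol
Temperature rose, so q_rxn = −|q_surr| = -6.914 kJ
ΔH = q_rxn / n = -44.09 kJ/mol

ΔH = -44.1 kJ/mol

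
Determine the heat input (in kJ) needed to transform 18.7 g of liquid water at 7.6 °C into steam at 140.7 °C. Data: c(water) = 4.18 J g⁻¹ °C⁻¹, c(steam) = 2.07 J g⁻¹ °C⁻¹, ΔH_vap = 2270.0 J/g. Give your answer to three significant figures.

q1 (heat water 7.6→100.0 °C): 18.7 × 4.18 × 92.4 = 7223 J
q2 (vaporize at 100 °C): 18.7 × 2270.0 = 42449 J
q3 (heat steam 100.0→140.7 °C): 18.7 × 2.07 × 40.7 = 1575 J
Total: 7223 + 42449 + 1575 = 51247 J = 51.2 kJ

q = 51.2 kJ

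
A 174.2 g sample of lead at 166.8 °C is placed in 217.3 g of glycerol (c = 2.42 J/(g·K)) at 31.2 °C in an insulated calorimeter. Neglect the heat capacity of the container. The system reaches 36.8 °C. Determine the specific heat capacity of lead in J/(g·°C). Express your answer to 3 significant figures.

q_gained = (217.3 × 2.42) × (36.8 − 31.2) = 2945 J
q_lost = 174.2 × c × (166.8 − 36.8) = 22646 c
Set equal: c = 2945 / 22646 = 0.130 J/(g·°C)

c = 0.130 J/(g·°C)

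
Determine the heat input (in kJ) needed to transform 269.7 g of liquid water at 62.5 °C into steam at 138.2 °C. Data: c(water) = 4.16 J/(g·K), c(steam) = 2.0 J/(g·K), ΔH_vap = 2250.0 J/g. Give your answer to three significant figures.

q1 (heat water 62.5→100.0 °C): 269.7 × 4.16 × 37.5 = 42073 J
q2 (vaporize at 100 °C): 269.7 × 2250.0 = 606825 J
q3 (heat steam 100.0→138.2 °C): 269.7 × 2.0 × 38.2 = 20605 J
Total: 42073 + 606825 + 20605 = 669503 J = 670 kJ

q = 670 kJ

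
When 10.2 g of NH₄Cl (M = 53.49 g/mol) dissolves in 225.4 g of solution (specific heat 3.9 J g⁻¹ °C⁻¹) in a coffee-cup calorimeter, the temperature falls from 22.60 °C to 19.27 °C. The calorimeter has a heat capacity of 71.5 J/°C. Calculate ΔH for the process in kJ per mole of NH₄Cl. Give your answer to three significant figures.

ΔH = 16.6 kJ/mol

|ΔT| = |19.27 − 22.60| = 3.33 °C
|q_surr| = (225.4 × 3.9 + 71.5) × 3.33 = 950.56 × 3.33 = 3165 J
n(NH₄Cl) = 10.2 / 53.49 = 0.1907 mol
Temperature fell, so q_rxn = +|q_surr| = 3.165 kJ
ΔH = q_rxn / n = 16.60 kJ/mol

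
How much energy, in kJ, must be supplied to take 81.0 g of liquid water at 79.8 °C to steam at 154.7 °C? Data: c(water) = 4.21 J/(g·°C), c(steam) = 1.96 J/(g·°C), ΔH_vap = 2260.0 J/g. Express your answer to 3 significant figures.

q = 199 kJ

q1 (heat water 79.8→100.0 °C): 81.0 × 4.21 × 20.2 = 6888 J
q2 (vaporize at 100 °C): 81.0 × 2260.0 = 183060 J
q3 (heat steam 100.0→154.7 °C): 81.0 × 1.96 × 54.7 = 8684 J
Total: 6888 + 183060 + 8684 = 198632 J = 199 kJ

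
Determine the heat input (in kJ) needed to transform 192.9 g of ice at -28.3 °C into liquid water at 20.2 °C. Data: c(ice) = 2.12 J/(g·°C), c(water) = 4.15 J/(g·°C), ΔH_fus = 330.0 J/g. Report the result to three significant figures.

q = 91.4 kJ

q1 (heat ice -28.3→0.0 °C): 192.9 × 2.12 × 28.3 = 11573 J
q2 (melt at 0 °C): 192.9 × 330.0 = 63657 J
q3 (heat water 0.0→20.2 °C): 192.9 × 4.15 × 20.2 = 16171 J
Total: 11573 + 63657 + 16171 = 91401 J = 91.4 kJ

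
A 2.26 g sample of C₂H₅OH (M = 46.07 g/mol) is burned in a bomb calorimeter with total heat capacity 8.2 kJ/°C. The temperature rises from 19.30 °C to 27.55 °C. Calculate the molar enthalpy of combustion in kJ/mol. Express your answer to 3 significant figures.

ΔH = -1380 kJ/mol

ΔT = 27.55 − 19.30 = 8.25 °C
q_cal = C_cal × ΔT = 8.2 × 8.25 = 67.65 kJ
n = 2.26 / 46.07 = 0.04906 mol
q_rxn = −q_cal = -67.65 kJ
ΔH = -67.65 / 0.04906 = -1379 kJ/mol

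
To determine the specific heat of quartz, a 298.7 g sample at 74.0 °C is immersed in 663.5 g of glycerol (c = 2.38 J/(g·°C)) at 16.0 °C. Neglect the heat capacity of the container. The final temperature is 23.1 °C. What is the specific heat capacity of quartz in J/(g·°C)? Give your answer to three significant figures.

c = 0.737 J/(g·°C)

q_gained = (663.5 × 2.38) × (23.1 − 16.0) = 11210 J
q_lost = 298.7 × c × (74.0 − 23.1) = 15203.83 c
Set equal: c = 11210 / 15203.83 = 0.737 J/(g·°C)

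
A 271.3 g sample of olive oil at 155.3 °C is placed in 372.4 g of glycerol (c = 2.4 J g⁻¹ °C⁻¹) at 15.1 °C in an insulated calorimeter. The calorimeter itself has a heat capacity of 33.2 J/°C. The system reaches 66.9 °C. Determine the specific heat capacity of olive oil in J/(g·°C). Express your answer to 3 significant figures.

q_gained = (372.4 × 2.4 + 33.2) × (66.9 − 15.1) = 48020 J
q_lost = 271.3 × c × (155.3 − 66.9) = 23982.92 c
Set equal: c = 48020 / 23982.92 = 2.00 J/(g·°C)

c = 2.00 J/(g·°C)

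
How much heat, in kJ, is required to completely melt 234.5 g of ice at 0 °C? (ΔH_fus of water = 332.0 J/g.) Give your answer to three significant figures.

q = 77.9 kJ

q = m × ΔH_fus = 234.5 × 332.0 = 77850 J = 77.9 kJ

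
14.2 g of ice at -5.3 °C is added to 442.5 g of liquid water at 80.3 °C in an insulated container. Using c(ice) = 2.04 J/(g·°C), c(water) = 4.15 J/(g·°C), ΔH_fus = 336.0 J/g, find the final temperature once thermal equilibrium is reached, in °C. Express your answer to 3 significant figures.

T_f = 75.2 °C

Heat to bring ice to 0 °C and melt it: q₁ = 14.2×2.04×5.3 + 14.2×336.0 = 4924.7 J
Heat the water can supply cooling to 0 °C: 442.5×4.15×80.3 = 147461 J > q₁, so all ice melts.
Energy balance: 442.5×4.15×(80.3 − T) = 4924.7 + 14.2×4.15×(T − 0)
1836.375(80.3 − T) = 4924.7 + 58.93 T
147461 − 4924.7 = 1895.305 T
T = 142536.3 / 1895.305 = 75.20 °C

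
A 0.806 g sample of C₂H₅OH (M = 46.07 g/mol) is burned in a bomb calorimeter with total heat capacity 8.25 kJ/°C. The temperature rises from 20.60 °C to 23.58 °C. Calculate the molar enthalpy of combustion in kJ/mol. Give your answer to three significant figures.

ΔT = 23.58 − 20.60 = 2.98 °C
q_cal = C_cal × ΔT = 8.25 × 2.98 = 24.585 kJ
n = 0.806 / 46.07 = 0.017495 mol
q_rxn = −q_cal = -24.585 kJ
ΔH = -24.585 / 0.017495 = -1405 kJ/mol

ΔH = -1410 kJ/mol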